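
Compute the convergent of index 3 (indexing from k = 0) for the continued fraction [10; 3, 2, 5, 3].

391/38

Using pₖ = aₖpₖ₋₁ + pₖ₋₂, qₖ = aₖqₖ₋₁ + qₖ₋₂ (with p₋₁=1, p₋₂=0, q₋₁=0, q₋₂=1):
  k=0: a=10, p=10, q=1
  k=1: a=3, p=31, q=3
  k=2: a=2, p=72, q=7
  k=3: a=5, p=391, q=38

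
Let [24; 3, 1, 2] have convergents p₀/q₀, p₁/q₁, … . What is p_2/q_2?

Using pₖ = aₖpₖ₋₁ + pₖ₋₂, qₖ = aₖqₖ₋₁ + qₖ₋₂ (with p₋₁=1, p₋₂=0, q₋₁=0, q₋₂=1):
  k=0: a=24, p=24, q=1
  k=1: a=3, p=73, q=3
  k=2: a=1, p=97, q=4

97/4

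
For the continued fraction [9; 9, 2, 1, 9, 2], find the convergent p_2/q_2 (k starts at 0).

173/19

Using pₖ = aₖpₖ₋₁ + pₖ₋₂, qₖ = aₖqₖ₋₁ + qₖ₋₂ (with p₋₁=1, p₋₂=0, q₋₁=0, q₋₂=1):
  k=0: a=9, p=9, q=1
  k=1: a=9, p=82, q=9
  k=2: a=2, p=173, q=19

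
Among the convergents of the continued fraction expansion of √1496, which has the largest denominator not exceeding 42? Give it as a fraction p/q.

1083/28

√1496 = [38; 1, 2, 9, 2, 1, 76, …] (period length 6).
Convergents:
  p_0/q_0 = 38/1
  p_1/q_1 = 39/1
  p_2/q_2 = 116/3
  p_3/q_3 = 1083/28
  p_4/q_4 = 2282/59
q_3 = 28 ≤ 42 < 59 = q_4, so the answer is 1083/28.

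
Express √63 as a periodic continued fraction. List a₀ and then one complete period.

[7; 1, 14]

a₀ = ⌊√63⌋ = 7.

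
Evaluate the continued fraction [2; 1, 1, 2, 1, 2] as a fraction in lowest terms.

Using pₖ = aₖpₖ₋₁ + pₖ₋₂ and qₖ = aₖqₖ₋₁ + qₖ₋₂:
  k=0: a=2, p=2, q=1
  k=1: a=1, p=3, q=1
  k=2: a=1, p=5, q=2
  k=3: a=2, p=13, q=5
  k=4: a=1, p=18, q=7
  k=5: a=2, p=49, q=19

49/19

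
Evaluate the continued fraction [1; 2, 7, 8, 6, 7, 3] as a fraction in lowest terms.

Fold from the inside: start with 3/1.
  7 + 1/3 = 22/3
  6 + 3/22 = 135/22
  8 + 22/135 = 1102/135
  7 + 135/1102 = 7849/1102
  2 + 1102/7849 = 16800/7849
  1 + 7849/16800 = 24649/16800

24649/16800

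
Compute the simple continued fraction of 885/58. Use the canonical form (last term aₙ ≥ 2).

885 = 15×58 + 15
58 = 3×15 + 13
15 = 1×13 + 2
13 = 6×2 + 1
2 = 2×1 + 0  (stop)
So 885/58 = [15; 3, 1, 6, 2].

[15; 3, 1, 6, 2]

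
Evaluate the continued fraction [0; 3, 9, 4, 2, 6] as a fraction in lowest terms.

Using pₖ = aₖpₖ₋₁ + pₖ₋₂ and qₖ = aₖqₖ₋₁ + qₖ₋₂:
  k=0: a=0, p=0, q=1
  k=1: a=3, p=1, q=3
  k=2: a=9, p=9, q=28
  k=3: a=4, p=37, q=115
  k=4: a=2, p=83, q=258
  k=5: a=6, p=535, q=1663

535/1663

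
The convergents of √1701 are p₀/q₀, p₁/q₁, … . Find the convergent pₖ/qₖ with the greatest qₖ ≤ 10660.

√1701 = [41; 4, 8, 1, 10, 1, 8, 4, 82, …] (period length 8).
Convergents:
  p_0/q_0 = 41/1
  p_1/q_1 = 165/4
  p_2/q_2 = 1361/33
  p_3/q_3 = 1526/37
  p_4/q_4 = 16621/403
  p_5/q_5 = 18147/440
  p_6/q_6 = 161797/3923
  p_7/q_7 = 665335/16132
q_6 = 3923 ≤ 10660 < 16132 = q_7, so the answer is 161797/3923.

161797/3923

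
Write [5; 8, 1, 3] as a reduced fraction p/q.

179/35

Using pₖ = aₖpₖ₋₁ + pₖ₋₂ and qₖ = aₖqₖ₋₁ + qₖ₋₂:
  k=0: a=5, p=5, q=1
  k=1: a=8, p=41, q=8
  k=2: a=1, p=46, q=9
  k=3: a=3, p=179, q=35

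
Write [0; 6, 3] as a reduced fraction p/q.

Using pₖ = aₖpₖ₋₁ + pₖ₋₂ and qₖ = aₖqₖ₋₁ + qₖ₋₂:
  k=0: a=0, p=0, q=1
  k=1: a=6, p=1, q=6
  k=2: a=3, p=3, q=19

3/19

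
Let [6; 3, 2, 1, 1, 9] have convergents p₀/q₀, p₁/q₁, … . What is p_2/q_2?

Using pₖ = aₖpₖ₋₁ + pₖ₋₂, qₖ = aₖqₖ₋₁ + qₖ₋₂ (with p₋₁=1, p₋₂=0, q₋₁=0, q₋₂=1):
  k=0: a=6, p=6, q=1
  k=1: a=3, p=19, q=3
  k=2: a=2, p=44, q=7

44/7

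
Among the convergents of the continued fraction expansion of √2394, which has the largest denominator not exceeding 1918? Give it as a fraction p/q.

67081/1371

√2394 = [48; 1, 12, 1, 96, …] (period length 4).
Convergents:
  p_0/q_0 = 48/1
  p_1/q_1 = 49/1
  p_2/q_2 = 636/13
  p_3/q_3 = 685/14
  p_4/q_4 = 66396/1357
  p_5/q_5 = 67081/1371
  p_6/q_6 = 871368/17809
q_5 = 1371 ≤ 1918 < 17809 = q_6, so the answer is 67081/1371.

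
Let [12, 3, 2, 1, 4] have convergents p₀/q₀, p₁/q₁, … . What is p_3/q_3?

123/10

Using pₖ = aₖpₖ₋₁ + pₖ₋₂, qₖ = aₖqₖ₋₁ + qₖ₋₂ (with p₋₁=1, p₋₂=0, q₋₁=0, q₋₂=1):
  k=0: a=12, p=12, q=1
  k=1: a=3, p=37, q=3
  k=2: a=2, p=86, q=7
  k=3: a=1, p=123, q=10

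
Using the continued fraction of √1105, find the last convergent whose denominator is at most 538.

6881/207

√1105 = [33; 4, 7, 7, 4, 66, …] (period length 5).
Convergents:
  p_0/q_0 = 33/1
  p_1/q_1 = 133/4
  p_2/q_2 = 964/29
  p_3/q_3 = 6881/207
  p_4/q_4 = 28488/857
q_3 = 207 ≤ 538 < 857 = q_4, so the answer is 6881/207.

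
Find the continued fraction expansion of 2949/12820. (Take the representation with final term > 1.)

2949 = 0*12820 + 2949
12820 = 4*2949 + 1024
2949 = 2*1024 + 901
1024 = 1*901 + 123
901 = 7*123 + 40
123 = 3*40 + 3
40 = 13*3 + 1
3 = 3*1 + 0  (stop)
So 2949/12820 = [0; 4, 2, 1, 7, 3, 13, 3].

[0; 4, 2, 1, 7, 3, 13, 3]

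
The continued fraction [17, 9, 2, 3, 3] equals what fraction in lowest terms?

Using pₖ = aₖpₖ₋₁ + pₖ₋₂ and qₖ = aₖqₖ₋₁ + qₖ₋₂:
  k=0: a=17, p=17, q=1
  k=1: a=9, p=154, q=9
  k=2: a=2, p=325, q=19
  k=3: a=3, p=1129, q=66
  k=4: a=3, p=3712, q=217

3712/217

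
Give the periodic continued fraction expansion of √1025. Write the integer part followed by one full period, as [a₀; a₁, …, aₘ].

a₀ = ⌊√1025⌋ = 32.
With m₀=0, d₀=1 and mₖ₊₁ = dₖaₖ − mₖ, dₖ₊₁ = (n − mₖ₊₁²)/dₖ, aₖ₊₁ = ⌊(a₀+mₖ₊₁)/dₖ₊₁⌋:
  k=1: m=32, d=1, a=64
d=1 and a=2a₀=64 at k=1, so the next step gives (m, d) = (32, 1) again — its k=1 value — and the period has length 1.

[32; 64]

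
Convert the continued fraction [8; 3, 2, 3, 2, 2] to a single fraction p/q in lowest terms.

1111/134

Fold from the inside: start with 2/1.
  2 + 1/2 = 5/2
  3 + 2/5 = 17/5
  2 + 5/17 = 39/17
  3 + 17/39 = 134/39
  8 + 39/134 = 1111/134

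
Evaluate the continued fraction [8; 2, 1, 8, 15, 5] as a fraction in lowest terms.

16617/1991

Using pₖ = aₖpₖ₋₁ + pₖ₋₂ and qₖ = aₖqₖ₋₁ + qₖ₋₂:
  k=0: a=8, p=8, q=1
  k=1: a=2, p=17, q=2
  k=2: a=1, p=25, q=3
  k=3: a=8, p=217, q=26
  k=4: a=15, p=3280, q=393
  k=5: a=5, p=16617, q=1991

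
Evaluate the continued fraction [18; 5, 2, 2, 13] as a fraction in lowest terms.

Using pₖ = aₖpₖ₋₁ + pₖ₋₂ and qₖ = aₖqₖ₋₁ + qₖ₋₂:
  k=0: a=18, p=18, q=1
  k=1: a=5, p=91, q=5
  k=2: a=2, p=200, q=11
  k=3: a=2, p=491, q=27
  k=4: a=13, p=6583, q=362

6583/362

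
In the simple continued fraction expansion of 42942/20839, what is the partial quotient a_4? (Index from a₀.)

42942 = 2·20839 + 1264   →  a_0 = 2
20839 = 16·1264 + 615   →  a_1 = 16
1264 = 2·615 + 34   →  a_2 = 2
615 = 18·34 + 3   →  a_3 = 18
34 = 11·3 + 1   →  a_4 = 11

11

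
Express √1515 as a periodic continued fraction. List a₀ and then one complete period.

a₀ = ⌊√1515⌋ = 38.
With m₀=0, d₀=1 and mₖ₊₁ = dₖaₖ − mₖ, dₖ₊₁ = (n − mₖ₊₁²)/dₖ, aₖ₊₁ = ⌊(a₀+mₖ₊₁)/dₖ₊₁⌋:
  k=1: m=38, d=71, a=1
  k=2: m=33, d=6, a=11
  k=3: m=33, d=71, a=1
  k=4: m=38, d=1, a=76
d=1 and a=2a₀=76 at k=4, so the next step gives (m, d) = (38, 71) again — its k=1 value — and the period has length 4.

[38; 1, 11, 1, 76]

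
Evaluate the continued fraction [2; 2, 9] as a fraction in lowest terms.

47/19

Fold from the inside: start with 9/1.
  2 + 1/9 = 19/9
  2 + 9/19 = 47/19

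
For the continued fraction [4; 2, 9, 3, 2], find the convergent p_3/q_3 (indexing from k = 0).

Using pₖ = aₖpₖ₋₁ + pₖ₋₂, qₖ = aₖqₖ₋₁ + qₖ₋₂ (with p₋₁=1, p₋₂=0, q₋₁=0, q₋₂=1):
  k=0: a=4, p=4, q=1
  k=1: a=2, p=9, q=2
  k=2: a=9, p=85, q=19
  k=3: a=3, p=264, q=59

264/59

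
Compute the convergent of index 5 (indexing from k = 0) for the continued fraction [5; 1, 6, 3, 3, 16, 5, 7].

Using pₖ = aₖpₖ₋₁ + pₖ₋₂, qₖ = aₖqₖ₋₁ + qₖ₋₂ (with p₋₁=1, p₋₂=0, q₋₁=0, q₋₂=1):
  k=0: a=5, p=5, q=1
  k=1: a=1, p=6, q=1
  k=2: a=6, p=41, q=7
  k=3: a=3, p=129, q=22
  k=4: a=3, p=428, q=73
  k=5: a=16, p=6977, q=1190

6977/1190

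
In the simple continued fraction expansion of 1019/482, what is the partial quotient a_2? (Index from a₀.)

1019 = 2·482 + 55   →  a_0 = 2
482 = 8·55 + 42   →  a_1 = 8
55 = 1·42 + 13   →  a_2 = 1

1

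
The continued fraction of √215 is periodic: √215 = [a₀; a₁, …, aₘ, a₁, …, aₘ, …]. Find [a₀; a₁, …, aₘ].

a₀ = ⌊√215⌋ = 14.
With m₀=0, d₀=1 and mₖ₊₁ = dₖaₖ − mₖ, dₖ₊₁ = (n − mₖ₊₁²)/dₖ, aₖ₊₁ = ⌊(a₀+mₖ₊₁)/dₖ₊₁⌋:
  k=1: m=14, d=19, a=1
  k=2: m=5, d=10, a=1
  k=3: m=5, d=19, a=1
  k=4: m=14, d=1, a=28
d=1 and a=2a₀=28 at k=4, so the next step gives (m, d) = (14, 19) again — its k=1 value — and the period has length 4.

[14; 1, 1, 1, 28]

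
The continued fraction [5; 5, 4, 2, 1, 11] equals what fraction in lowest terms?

Fold from the inside: start with 11/1.
  1 + 1/11 = 12/11
  2 + 11/12 = 35/12
  4 + 12/35 = 152/35
  5 + 35/152 = 795/152
  5 + 152/795 = 4127/795

4127/795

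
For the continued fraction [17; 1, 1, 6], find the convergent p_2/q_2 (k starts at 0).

35/2

Using pₖ = aₖpₖ₋₁ + pₖ₋₂, qₖ = aₖqₖ₋₁ + qₖ₋₂ (with p₋₁=1, p₋₂=0, q₋₁=0, q₋₂=1):
  k=0: a=17, p=17, q=1
  k=1: a=1, p=18, q=1
  k=2: a=1, p=35, q=2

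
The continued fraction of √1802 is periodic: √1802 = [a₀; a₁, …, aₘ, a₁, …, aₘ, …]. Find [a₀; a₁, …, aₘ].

[42; 2, 4, 2, 84]

a₀ = ⌊√1802⌋ = 42.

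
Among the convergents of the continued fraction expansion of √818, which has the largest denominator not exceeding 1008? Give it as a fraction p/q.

√818 = [28; 1, 1, 1, 1, 56, …] (period length 5).
Convergents:
  p_0/q_0 = 28/1
  p_1/q_1 = 29/1
  p_2/q_2 = 57/2
  p_3/q_3 = 86/3
  p_4/q_4 = 143/5
  p_5/q_5 = 8094/283
  p_6/q_6 = 8237/288
  p_7/q_7 = 16331/571
  p_8/q_8 = 24568/859
  p_9/q_9 = 40899/1430
q_8 = 859 ≤ 1008 < 1430 = q_9, so the answer is 24568/859.

24568/859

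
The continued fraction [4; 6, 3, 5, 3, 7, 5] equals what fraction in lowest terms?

Fold from the inside: start with 5/1.
  7 + 1/5 = 36/5
  3 + 5/36 = 113/36
  5 + 36/113 = 601/113
  3 + 113/601 = 1916/601
  6 + 601/1916 = 12097/1916
  4 + 1916/12097 = 50304/12097

50304/12097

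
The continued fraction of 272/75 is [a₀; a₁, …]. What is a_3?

1

272 = 3·75 + 47   →  a_0 = 3
75 = 1·47 + 28   →  a_1 = 1
47 = 1·28 + 19   →  a_2 = 1
28 = 1·19 + 9   →  a_3 = 1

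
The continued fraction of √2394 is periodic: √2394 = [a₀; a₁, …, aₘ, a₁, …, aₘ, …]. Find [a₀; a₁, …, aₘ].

a₀ = ⌊√2394⌋ = 48.
With m₀=0, d₀=1 and mₖ₊₁ = dₖaₖ − mₖ, dₖ₊₁ = (n − mₖ₊₁²)/dₖ, aₖ₊₁ = ⌊(a₀+mₖ₊₁)/dₖ₊₁⌋:
  k=1: m=48, d=90, a=1
  k=2: m=42, d=7, a=12
  k=3: m=42, d=90, a=1
  k=4: m=48, d=1, a=96
d=1 and a=2a₀=96 at k=4, so the next step gives (m, d) = (48, 90) again — its k=1 value — and the period has length 4.

[48; 1, 12, 1, 96]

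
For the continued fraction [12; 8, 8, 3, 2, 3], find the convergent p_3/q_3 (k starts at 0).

2461/203

Using pₖ = aₖpₖ₋₁ + pₖ₋₂, qₖ = aₖqₖ₋₁ + qₖ₋₂ (with p₋₁=1, p₋₂=0, q₋₁=0, q₋₂=1):
  k=0: a=12, p=12, q=1
  k=1: a=8, p=97, q=8
  k=2: a=8, p=788, q=65
  k=3: a=3, p=2461, q=203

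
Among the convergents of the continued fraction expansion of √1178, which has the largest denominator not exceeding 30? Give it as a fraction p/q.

961/28

√1178 = [34; 3, 9, 2, 9, 3, 68, …] (period length 6).
Convergents:
  p_0/q_0 = 34/1
  p_1/q_1 = 103/3
  p_2/q_2 = 961/28
  p_3/q_3 = 2025/59
q_2 = 28 ≤ 30 < 59 = q_3, so the answer is 961/28.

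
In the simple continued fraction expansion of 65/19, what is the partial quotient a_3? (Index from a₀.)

1

65 = 3·19 + 8   →  a_0 = 3
19 = 2·8 + 3   →  a_1 = 2
8 = 2·3 + 2   →  a_2 = 2
3 = 1·2 + 1   →  a_3 = 1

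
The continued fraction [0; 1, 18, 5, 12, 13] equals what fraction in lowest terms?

14521/15319

Using pₖ = aₖpₖ₋₁ + pₖ₋₂ and qₖ = aₖqₖ₋₁ + qₖ₋₂:
  k=0: a=0, p=0, q=1
  k=1: a=1, p=1, q=1
  k=2: a=18, p=18, q=19
  k=3: a=5, p=91, q=96
  k=4: a=12, p=1110, q=1171
  k=5: a=13, p=14521, q=15319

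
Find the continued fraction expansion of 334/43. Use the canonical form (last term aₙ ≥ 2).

[7; 1, 3, 3, 3]

334 = 7×43 + 33
43 = 1×33 + 10
33 = 3×10 + 3
10 = 3×3 + 1
3 = 3×1 + 0  (stop)
So 334/43 = [7; 1, 3, 3, 3].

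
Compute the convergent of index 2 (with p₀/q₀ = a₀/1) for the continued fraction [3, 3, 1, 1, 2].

13/4

Using pₖ = aₖpₖ₋₁ + pₖ₋₂, qₖ = aₖqₖ₋₁ + qₖ₋₂ (with p₋₁=1, p₋₂=0, q₋₁=0, q₋₂=1):
  k=0: a=3, p=3, q=1
  k=1: a=3, p=10, q=3
  k=2: a=1, p=13, q=4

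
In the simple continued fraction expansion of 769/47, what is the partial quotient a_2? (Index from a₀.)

1

769 = 16·47 + 17   →  a_0 = 16
47 = 2·17 + 13   →  a_1 = 2
17 = 1·13 + 4   →  a_2 = 1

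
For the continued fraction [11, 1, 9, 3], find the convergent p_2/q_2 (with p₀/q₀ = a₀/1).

119/10

Using pₖ = aₖpₖ₋₁ + pₖ₋₂, qₖ = aₖqₖ₋₁ + qₖ₋₂ (with p₋₁=1, p₋₂=0, q₋₁=0, q₋₂=1):
  k=0: a=11, p=11, q=1
  k=1: a=1, p=12, q=1
  k=2: a=9, p=119, q=10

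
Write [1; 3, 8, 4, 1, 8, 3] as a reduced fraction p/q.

Using pₖ = aₖpₖ₋₁ + pₖ₋₂ and qₖ = aₖqₖ₋₁ + qₖ₋₂:
  k=0: a=1, p=1, q=1
  k=1: a=3, p=4, q=3
  k=2: a=8, p=33, q=25
  k=3: a=4, p=136, q=103
  k=4: a=1, p=169, q=128
  k=5: a=8, p=1488, q=1127
  k=6: a=3, p=4633, q=3509

4633/3509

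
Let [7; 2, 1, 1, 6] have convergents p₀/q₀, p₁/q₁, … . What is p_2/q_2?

Using pₖ = aₖpₖ₋₁ + pₖ₋₂, qₖ = aₖqₖ₋₁ + qₖ₋₂ (with p₋₁=1, p₋₂=0, q₋₁=0, q₋₂=1):
  k=0: a=7, p=7, q=1
  k=1: a=2, p=15, q=2
  k=2: a=1, p=22, q=3

22/3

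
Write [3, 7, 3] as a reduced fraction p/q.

Using pₖ = aₖpₖ₋₁ + pₖ₋₂ and qₖ = aₖqₖ₋₁ + qₖ₋₂:
  k=0: a=3, p=3, q=1
  k=1: a=7, p=22, q=7
  k=2: a=3, p=69, q=22

69/22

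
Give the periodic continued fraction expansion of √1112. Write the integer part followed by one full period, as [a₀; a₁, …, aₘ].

[33; 2, 1, 7, 1, 2, 66]

a₀ = ⌊√1112⌋ = 33.
With m₀=0, d₀=1 and mₖ₊₁ = dₖaₖ − mₖ, dₖ₊₁ = (n − mₖ₊₁²)/dₖ, aₖ₊₁ = ⌊(a₀+mₖ₊₁)/dₖ₊₁⌋:
  k=1: m=33, d=23, a=2
  k=2: m=13, d=41, a=1
  k=3: m=28, d=8, a=7
  k=4: m=28, d=41, a=1
  k=5: m=13, d=23, a=2
  k=6: m=33, d=1, a=66
d=1 and a=2a₀=66 at k=6, so the next step gives (m, d) = (33, 23) again — its k=1 value — and the period has length 6.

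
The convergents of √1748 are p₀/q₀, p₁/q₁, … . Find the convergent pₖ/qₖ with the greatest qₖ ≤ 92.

3721/89

√1748 = [41; 1, 4, 4, 4, 1, 82, …] (period length 6).
Convergents:
  p_0/q_0 = 41/1
  p_1/q_1 = 42/1
  p_2/q_2 = 209/5
  p_3/q_3 = 878/21
  p_4/q_4 = 3721/89
  p_5/q_5 = 4599/110
q_4 = 89 ≤ 92 < 110 = q_5, so the answer is 3721/89.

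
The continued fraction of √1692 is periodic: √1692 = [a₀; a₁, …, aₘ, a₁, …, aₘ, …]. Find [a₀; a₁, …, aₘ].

a₀ = ⌊√1692⌋ = 41.

[41; 7, 2, 7, 82]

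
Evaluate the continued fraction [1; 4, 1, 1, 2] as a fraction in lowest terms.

28/23

Using pₖ = aₖpₖ₋₁ + pₖ₋₂ and qₖ = aₖqₖ₋₁ + qₖ₋₂:
  k=0: a=1, p=1, q=1
  k=1: a=4, p=5, q=4
  k=2: a=1, p=6, q=5
  k=3: a=1, p=11, q=9
  k=4: a=2, p=28, q=23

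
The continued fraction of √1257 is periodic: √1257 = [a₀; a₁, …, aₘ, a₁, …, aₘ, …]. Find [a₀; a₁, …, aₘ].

a₀ = ⌊√1257⌋ = 35.
With m₀=0, d₀=1 and mₖ₊₁ = dₖaₖ − mₖ, dₖ₊₁ = (n − mₖ₊₁²)/dₖ, aₖ₊₁ = ⌊(a₀+mₖ₊₁)/dₖ₊₁⌋:
  k=1: m=35, d=32, a=2
  k=2: m=29, d=13, a=4
  k=3: m=23, d=56, a=1
  k=4: m=33, d=3, a=22
  k=5: m=33, d=56, a=1
  k=6: m=23, d=13, a=4
  k=7: m=29, d=32, a=2
  k=8: m=35, d=1, a=70
d=1 and a=2a₀=70 at k=8, so the next step gives (m, d) = (35, 32) again — its k=1 value — and the period has length 8.

[35; 2, 4, 1, 22, 1, 4, 2, 70]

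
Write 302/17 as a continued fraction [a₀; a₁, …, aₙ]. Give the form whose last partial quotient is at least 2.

302 = 17·17 + 13
17 = 1·13 + 4
13 = 3·4 + 1
4 = 4·1 + 0  (stop)
So 302/17 = [17; 1, 3, 4].

[17; 1, 3, 4]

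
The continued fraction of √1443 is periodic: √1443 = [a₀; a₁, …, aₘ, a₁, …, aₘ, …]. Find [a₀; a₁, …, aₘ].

[37; 1, 74]

a₀ = ⌊√1443⌋ = 37.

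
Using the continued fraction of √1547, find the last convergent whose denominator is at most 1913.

27847/708

√1547 = [39; 3, 78, …] (period length 2).
Convergents:
  p_0/q_0 = 39/1
  p_1/q_1 = 118/3
  p_2/q_2 = 9243/235
  p_3/q_3 = 27847/708
  p_4/q_4 = 2181309/55459
q_3 = 708 ≤ 1913 < 55459 = q_4, so the answer is 27847/708.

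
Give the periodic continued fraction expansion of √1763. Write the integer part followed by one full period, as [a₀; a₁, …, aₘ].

a₀ = ⌊√1763⌋ = 41.
With m₀=0, d₀=1 and mₖ₊₁ = dₖaₖ − mₖ, dₖ₊₁ = (n − mₖ₊₁²)/dₖ, aₖ₊₁ = ⌊(a₀+mₖ₊₁)/dₖ₊₁⌋:
  k=1: m=41, d=82, a=1
  k=2: m=41, d=1, a=82
d=1 and a=2a₀=82 at k=2, so the next step gives (m, d) = (41, 82) again — its k=1 value — and the period has length 2.

[41; 1, 82]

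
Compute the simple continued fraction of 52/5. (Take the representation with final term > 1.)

[10; 2, 2]

52 = 10*5 + 2
5 = 2*2 + 1
2 = 2*1 + 0  (stop)
So 52/5 = [10; 2, 2].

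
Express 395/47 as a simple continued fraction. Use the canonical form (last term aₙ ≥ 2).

[8; 2, 2, 9]

395 = 8×47 + 19
47 = 2×19 + 9
19 = 2×9 + 1
9 = 9×1 + 0  (stop)
So 395/47 = [8; 2, 2, 9].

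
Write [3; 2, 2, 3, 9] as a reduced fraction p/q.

539/158

Fold from the inside: start with 9/1.
  3 + 1/9 = 28/9
  2 + 9/28 = 65/28
  2 + 28/65 = 158/65
  3 + 65/158 = 539/158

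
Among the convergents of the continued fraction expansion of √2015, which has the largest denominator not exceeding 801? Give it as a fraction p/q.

35911/800

√2015 = [44; 1, 7, 1, 88, …] (period length 4).
Convergents:
  p_0/q_0 = 44/1
  p_1/q_1 = 45/1
  p_2/q_2 = 359/8
  p_3/q_3 = 404/9
  p_4/q_4 = 35911/800
  p_5/q_5 = 36315/809
q_4 = 800 ≤ 801 < 809 = q_5, so the answer is 35911/800.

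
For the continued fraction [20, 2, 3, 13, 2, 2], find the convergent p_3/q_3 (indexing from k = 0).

1900/93

Using pₖ = aₖpₖ₋₁ + pₖ₋₂, qₖ = aₖqₖ₋₁ + qₖ₋₂ (with p₋₁=1, p₋₂=0, q₋₁=0, q₋₂=1):
  k=0: a=20, p=20, q=1
  k=1: a=2, p=41, q=2
  k=2: a=3, p=143, q=7
  k=3: a=13, p=1900, q=93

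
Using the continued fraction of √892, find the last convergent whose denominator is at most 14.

209/7

√892 = [29; 1, 6, 2, 14, 2, 6, 1, 58, …] (period length 8).
Convergents:
  p_0/q_0 = 29/1
  p_1/q_1 = 30/1
  p_2/q_2 = 209/7
  p_3/q_3 = 448/15
q_2 = 7 ≤ 14 < 15 = q_3, so the answer is 209/7.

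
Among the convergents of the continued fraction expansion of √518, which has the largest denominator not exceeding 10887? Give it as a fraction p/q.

108313/4759

√518 = [22; 1, 3, 6, 3, 1, 44, …] (period length 6).
Convergents:
  p_0/q_0 = 22/1
  p_1/q_1 = 23/1
  p_2/q_2 = 91/4
  p_3/q_3 = 569/25
  p_4/q_4 = 1798/79
  p_5/q_5 = 2367/104
  p_6/q_6 = 105946/4655
  p_7/q_7 = 108313/4759
  p_8/q_8 = 430885/18932
q_7 = 4759 ≤ 10887 < 18932 = q_8, so the answer is 108313/4759.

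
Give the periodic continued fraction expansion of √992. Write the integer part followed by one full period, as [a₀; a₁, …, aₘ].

a₀ = ⌊√992⌋ = 31.
With m₀=0, d₀=1 and mₖ₊₁ = dₖaₖ − mₖ, dₖ₊₁ = (n − mₖ₊₁²)/dₖ, aₖ₊₁ = ⌊(a₀+mₖ₊₁)/dₖ₊₁⌋:
  k=1: m=31, d=31, a=2
  k=2: m=31, d=1, a=62
d=1 and a=2a₀=62 at k=2, so the next step gives (m, d) = (31, 31) again — its k=1 value — and the period has length 2.

[31; 2, 62]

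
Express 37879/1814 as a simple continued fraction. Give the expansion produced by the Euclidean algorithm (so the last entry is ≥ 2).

37879 = 20·1814 + 1599
1814 = 1·1599 + 215
1599 = 7·215 + 94
215 = 2·94 + 27
94 = 3·27 + 13
27 = 2·13 + 1
13 = 13·1 + 0  (stop)
So 37879/1814 = [20; 1, 7, 2, 3, 2, 13].

[20; 1, 7, 2, 3, 2, 13]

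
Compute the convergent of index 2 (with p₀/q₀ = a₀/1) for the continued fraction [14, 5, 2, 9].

Using pₖ = aₖpₖ₋₁ + pₖ₋₂, qₖ = aₖqₖ₋₁ + qₖ₋₂ (with p₋₁=1, p₋₂=0, q₋₁=0, q₋₂=1):
  k=0: a=14, p=14, q=1
  k=1: a=5, p=71, q=5
  k=2: a=2, p=156, q=11

156/11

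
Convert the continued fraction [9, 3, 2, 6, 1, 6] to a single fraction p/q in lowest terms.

3316/357

Fold from the inside: start with 6/1.
  1 + 1/6 = 7/6
  6 + 6/7 = 48/7
  2 + 7/48 = 103/48
  3 + 48/103 = 357/103
  9 + 103/357 = 3316/357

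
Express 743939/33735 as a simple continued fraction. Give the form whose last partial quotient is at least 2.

743939 = 22×33735 + 1769
33735 = 19×1769 + 124
1769 = 14×124 + 33
124 = 3×33 + 25
33 = 1×25 + 8
25 = 3×8 + 1
8 = 8×1 + 0  (stop)
So 743939/33735 = [22; 19, 14, 3, 1, 3, 8].

[22; 19, 14, 3, 1, 3, 8]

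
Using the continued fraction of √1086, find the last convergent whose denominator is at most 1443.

47092/1429

√1086 = [32; 1, 20, 1, 64, …] (period length 4).
Convergents:
  p_0/q_0 = 32/1
  p_1/q_1 = 33/1
  p_2/q_2 = 692/21
  p_3/q_3 = 725/22
  p_4/q_4 = 47092/1429
  p_5/q_5 = 47817/1451
q_4 = 1429 ≤ 1443 < 1451 = q_5, so the answer is 47092/1429.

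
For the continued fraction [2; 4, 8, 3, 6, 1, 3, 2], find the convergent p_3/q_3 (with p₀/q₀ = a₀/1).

231/103

Using pₖ = aₖpₖ₋₁ + pₖ₋₂, qₖ = aₖqₖ₋₁ + qₖ₋₂ (with p₋₁=1, p₋₂=0, q₋₁=0, q₋₂=1):
  k=0: a=2, p=2, q=1
  k=1: a=4, p=9, q=4
  k=2: a=8, p=74, q=33
  k=3: a=3, p=231, q=103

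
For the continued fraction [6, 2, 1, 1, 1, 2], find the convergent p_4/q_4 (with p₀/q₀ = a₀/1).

Using pₖ = aₖpₖ₋₁ + pₖ₋₂, qₖ = aₖqₖ₋₁ + qₖ₋₂ (with p₋₁=1, p₋₂=0, q₋₁=0, q₋₂=1):
  k=0: a=6, p=6, q=1
  k=1: a=2, p=13, q=2
  k=2: a=1, p=19, q=3
  k=3: a=1, p=32, q=5
  k=4: a=1, p=51, q=8

51/8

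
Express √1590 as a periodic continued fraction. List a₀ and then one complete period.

[39; 1, 6, 1, 78]

a₀ = ⌊√1590⌋ = 39.
With m₀=0, d₀=1 and mₖ₊₁ = dₖaₖ − mₖ, dₖ₊₁ = (n − mₖ₊₁²)/dₖ, aₖ₊₁ = ⌊(a₀+mₖ₊₁)/dₖ₊₁⌋:
  k=1: m=39, d=69, a=1
  k=2: m=30, d=10, a=6
  k=3: m=30, d=69, a=1
  k=4: m=39, d=1, a=78
d=1 and a=2a₀=78 at k=4, so the next step gives (m, d) = (39, 69) again — its k=1 value — and the period has length 4.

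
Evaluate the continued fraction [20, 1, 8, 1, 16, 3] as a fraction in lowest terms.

Using pₖ = aₖpₖ₋₁ + pₖ₋₂ and qₖ = aₖqₖ₋₁ + qₖ₋₂:
  k=0: a=20, p=20, q=1
  k=1: a=1, p=21, q=1
  k=2: a=8, p=188, q=9
  k=3: a=1, p=209, q=10
  k=4: a=16, p=3532, q=169
  k=5: a=3, p=10805, q=517

10805/517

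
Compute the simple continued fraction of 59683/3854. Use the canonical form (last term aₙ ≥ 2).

[15; 2, 17, 2, 1, 11, 3]

59683 = 15·3854 + 1873
3854 = 2·1873 + 108
1873 = 17·108 + 37
108 = 2·37 + 34
37 = 1·34 + 3
34 = 11·3 + 1
3 = 3·1 + 0  (stop)
So 59683/3854 = [15; 2, 17, 2, 1, 11, 3].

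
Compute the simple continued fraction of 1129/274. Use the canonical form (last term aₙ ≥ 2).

[4; 8, 3, 3, 3]

1129 = 4*274 + 33
274 = 8*33 + 10
33 = 3*10 + 3
10 = 3*3 + 1
3 = 3*1 + 0  (stop)
So 1129/274 = [4; 8, 3, 3, 3].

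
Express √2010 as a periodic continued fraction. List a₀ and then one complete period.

a₀ = ⌊√2010⌋ = 44.
With m₀=0, d₀=1 and mₖ₊₁ = dₖaₖ − mₖ, dₖ₊₁ = (n − mₖ₊₁²)/dₖ, aₖ₊₁ = ⌊(a₀+mₖ₊₁)/dₖ₊₁⌋:
  k=1: m=44, d=74, a=1
  k=2: m=30, d=15, a=4
  k=3: m=30, d=74, a=1
  k=4: m=44, d=1, a=88
d=1 and a=2a₀=88 at k=4, so the next step gives (m, d) = (44, 74) again — its k=1 value — and the period has length 4.

[44; 1, 4, 1, 88]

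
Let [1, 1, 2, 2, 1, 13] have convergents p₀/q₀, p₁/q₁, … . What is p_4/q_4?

17/10

Using pₖ = aₖpₖ₋₁ + pₖ₋₂, qₖ = aₖqₖ₋₁ + qₖ₋₂ (with p₋₁=1, p₋₂=0, q₋₁=0, q₋₂=1):
  k=0: a=1, p=1, q=1
  k=1: a=1, p=2, q=1
  k=2: a=2, p=5, q=3
  k=3: a=2, p=12, q=7
  k=4: a=1, p=17, q=10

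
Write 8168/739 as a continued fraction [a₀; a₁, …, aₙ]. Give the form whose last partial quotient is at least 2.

8168 = 11·739 + 39
739 = 18·39 + 37
39 = 1·37 + 2
37 = 18·2 + 1
2 = 2·1 + 0  (stop)
So 8168/739 = [11; 18, 1, 18, 2].

[11; 18, 1, 18, 2]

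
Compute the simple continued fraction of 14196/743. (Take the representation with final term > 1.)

14196 = 19·743 + 79
743 = 9·79 + 32
79 = 2·32 + 15
32 = 2·15 + 2
15 = 7·2 + 1
2 = 2·1 + 0  (stop)
So 14196/743 = [19; 9, 2, 2, 7, 2].

[19; 9, 2, 2, 7, 2]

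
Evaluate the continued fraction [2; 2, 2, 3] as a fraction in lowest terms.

41/17

Using pₖ = aₖpₖ₋₁ + pₖ₋₂ and qₖ = aₖqₖ₋₁ + qₖ₋₂:
  k=0: a=2, p=2, q=1
  k=1: a=2, p=5, q=2
  k=2: a=2, p=12, q=5
  k=3: a=3, p=41, q=17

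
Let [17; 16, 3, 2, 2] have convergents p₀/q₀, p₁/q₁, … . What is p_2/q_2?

Using pₖ = aₖpₖ₋₁ + pₖ₋₂, qₖ = aₖqₖ₋₁ + qₖ₋₂ (with p₋₁=1, p₋₂=0, q₋₁=0, q₋₂=1):
  k=0: a=17, p=17, q=1
  k=1: a=16, p=273, q=16
  k=2: a=3, p=836, q=49

836/49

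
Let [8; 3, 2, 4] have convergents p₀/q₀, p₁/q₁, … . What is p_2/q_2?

Using pₖ = aₖpₖ₋₁ + pₖ₋₂, qₖ = aₖqₖ₋₁ + qₖ₋₂ (with p₋₁=1, p₋₂=0, q₋₁=0, q₋₂=1):
  k=0: a=8, p=8, q=1
  k=1: a=3, p=25, q=3
  k=2: a=2, p=58, q=7

58/7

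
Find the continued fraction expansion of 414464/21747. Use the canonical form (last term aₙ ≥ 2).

[19; 17, 9, 12, 1, 2, 1, 2]

414464 = 19×21747 + 1271
21747 = 17×1271 + 140
1271 = 9×140 + 11
140 = 12×11 + 8
11 = 1×8 + 3
8 = 2×3 + 2
3 = 1×2 + 1
2 = 2×1 + 0  (stop)
So 414464/21747 = [19; 17, 9, 12, 1, 2, 1, 2].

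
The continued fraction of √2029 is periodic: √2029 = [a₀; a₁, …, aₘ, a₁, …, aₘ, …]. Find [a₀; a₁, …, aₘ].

a₀ = ⌊√2029⌋ = 45.
With m₀=0, d₀=1 and mₖ₊₁ = dₖaₖ − mₖ, dₖ₊₁ = (n − mₖ₊₁²)/dₖ, aₖ₊₁ = ⌊(a₀+mₖ₊₁)/dₖ₊₁⌋:
  k=1: m=45, d=4, a=22
  k=2: m=43, d=45, a=1
  k=3: m=2, d=45, a=1
  k=4: m=43, d=4, a=22
  k=5: m=45, d=1, a=90
d=1 and a=2a₀=90 at k=5, so the next step gives (m, d) = (45, 4) again — its k=1 value — and the period has length 5.

[45; 22, 1, 1, 22, 90]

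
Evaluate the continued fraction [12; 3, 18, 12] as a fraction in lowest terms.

Using pₖ = aₖpₖ₋₁ + pₖ₋₂ and qₖ = aₖqₖ₋₁ + qₖ₋₂:
  k=0: a=12, p=12, q=1
  k=1: a=3, p=37, q=3
  k=2: a=18, p=678, q=55
  k=3: a=12, p=8173, q=663

8173/663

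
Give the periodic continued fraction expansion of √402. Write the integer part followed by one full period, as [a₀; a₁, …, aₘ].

[20; 20, 40]

a₀ = ⌊√402⌋ = 20.
With m₀=0, d₀=1 and mₖ₊₁ = dₖaₖ − mₖ, dₖ₊₁ = (n − mₖ₊₁²)/dₖ, aₖ₊₁ = ⌊(a₀+mₖ₊₁)/dₖ₊₁⌋:
  k=1: m=20, d=2, a=20
  k=2: m=20, d=1, a=40
d=1 and a=2a₀=40 at k=2, so the next step gives (m, d) = (20, 2) again — its k=1 value — and the period has length 2.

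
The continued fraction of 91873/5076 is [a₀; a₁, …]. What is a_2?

91873 = 18·5076 + 505   →  a_0 = 18
5076 = 10·505 + 26   →  a_1 = 10
505 = 19·26 + 11   →  a_2 = 19

19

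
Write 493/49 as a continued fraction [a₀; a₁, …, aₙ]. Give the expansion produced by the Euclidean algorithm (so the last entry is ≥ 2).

493 = 10×49 + 3
49 = 16×3 + 1
3 = 3×1 + 0  (stop)
So 493/49 = [10; 16, 3].

[10; 16, 3]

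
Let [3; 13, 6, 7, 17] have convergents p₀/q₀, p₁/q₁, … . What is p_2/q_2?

243/79

Using pₖ = aₖpₖ₋₁ + pₖ₋₂, qₖ = aₖqₖ₋₁ + qₖ₋₂ (with p₋₁=1, p₋₂=0, q₋₁=0, q₋₂=1):
  k=0: a=3, p=3, q=1
  k=1: a=13, p=40, q=13
  k=2: a=6, p=243, q=79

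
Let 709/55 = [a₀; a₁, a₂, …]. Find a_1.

1

709 = 12·55 + 49   →  a_0 = 12
55 = 1·49 + 6   →  a_1 = 1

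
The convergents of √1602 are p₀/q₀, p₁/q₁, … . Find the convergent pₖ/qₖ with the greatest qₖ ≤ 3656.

√1602 = [40; 40, 80, …] (period length 2).
Convergents:
  p_0/q_0 = 40/1
  p_1/q_1 = 1601/40
  p_2/q_2 = 128120/3201
  p_3/q_3 = 5126401/128080
q_2 = 3201 ≤ 3656 < 128080 = q_3, so the answer is 128120/3201.

128120/3201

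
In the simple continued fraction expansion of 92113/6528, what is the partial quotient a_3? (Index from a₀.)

2

92113 = 14·6528 + 721   →  a_0 = 14
6528 = 9·721 + 39   →  a_1 = 9
721 = 18·39 + 19   →  a_2 = 18
39 = 2·19 + 1   →  a_3 = 2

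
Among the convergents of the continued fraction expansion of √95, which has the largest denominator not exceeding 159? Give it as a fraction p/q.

√95 = [9; 1, 2, 1, 18, …] (period length 4).
Convergents:
  p_0/q_0 = 9/1
  p_1/q_1 = 10/1
  p_2/q_2 = 29/3
  p_3/q_3 = 39/4
  p_4/q_4 = 731/75
  p_5/q_5 = 770/79
  p_6/q_6 = 2271/233
q_5 = 79 ≤ 159 < 233 = q_6, so the answer is 770/79.

770/79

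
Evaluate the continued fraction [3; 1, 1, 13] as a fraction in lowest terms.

Fold from the inside: start with 13/1.
  1 + 1/13 = 14/13
  1 + 13/14 = 27/14
  3 + 14/27 = 95/27

95/27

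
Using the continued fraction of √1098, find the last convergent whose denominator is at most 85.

√1098 = [33; 7, 2, 1, 6, 1, 2, 7, 66, …] (period length 8).
Convergents:
  p_0/q_0 = 33/1
  p_1/q_1 = 232/7
  p_2/q_2 = 497/15
  p_3/q_3 = 729/22
  p_4/q_4 = 4871/147
q_3 = 22 ≤ 85 < 147 = q_4, so the answer is 729/22.

729/22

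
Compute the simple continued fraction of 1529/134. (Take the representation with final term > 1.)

[11; 2, 2, 3, 2, 3]

1529 = 11·134 + 55
134 = 2·55 + 24
55 = 2·24 + 7
24 = 3·7 + 3
7 = 2·3 + 1
3 = 3·1 + 0  (stop)
So 1529/134 = [11; 2, 2, 3, 2, 3].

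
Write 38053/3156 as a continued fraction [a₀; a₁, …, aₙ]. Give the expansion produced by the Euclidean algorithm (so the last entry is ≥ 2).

[12; 17, 2, 3, 2, 3, 3]

38053 = 12·3156 + 181
3156 = 17·181 + 79
181 = 2·79 + 23
79 = 3·23 + 10
23 = 2·10 + 3
10 = 3·3 + 1
3 = 3·1 + 0  (stop)
So 38053/3156 = [12; 17, 2, 3, 2, 3, 3].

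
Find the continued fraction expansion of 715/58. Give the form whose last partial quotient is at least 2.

[12; 3, 19]

715 = 12×58 + 19
58 = 3×19 + 1
19 = 19×1 + 0  (stop)
So 715/58 = [12; 3, 19].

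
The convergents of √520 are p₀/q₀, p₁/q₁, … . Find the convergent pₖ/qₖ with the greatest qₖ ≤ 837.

√520 = [22; 1, 4, 11, 4, 1, 44, …] (period length 6).
Convergents:
  p_0/q_0 = 22/1
  p_1/q_1 = 23/1
  p_2/q_2 = 114/5
  p_3/q_3 = 1277/56
  p_4/q_4 = 5222/229
  p_5/q_5 = 6499/285
  p_6/q_6 = 291178/12769
q_5 = 285 ≤ 837 < 12769 = q_6, so the answer is 6499/285.

6499/285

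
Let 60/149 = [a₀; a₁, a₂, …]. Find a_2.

60 = 0·149 + 60   →  a_0 = 0
149 = 2·60 + 29   →  a_1 = 2
60 = 2·29 + 2   →  a_2 = 2

2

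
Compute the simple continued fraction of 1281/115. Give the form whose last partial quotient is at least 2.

[11; 7, 5, 3]

1281 = 11×115 + 16
115 = 7×16 + 3
16 = 5×3 + 1
3 = 3×1 + 0  (stop)
So 1281/115 = [11; 7, 5, 3].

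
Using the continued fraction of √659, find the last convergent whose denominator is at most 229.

3979/155

√659 = [25; 1, 2, 25, 2, 1, 50, …] (period length 6).
Convergents:
  p_0/q_0 = 25/1
  p_1/q_1 = 26/1
  p_2/q_2 = 77/3
  p_3/q_3 = 1951/76
  p_4/q_4 = 3979/155
  p_5/q_5 = 5930/231
q_4 = 155 ≤ 229 < 231 = q_5, so the answer is 3979/155.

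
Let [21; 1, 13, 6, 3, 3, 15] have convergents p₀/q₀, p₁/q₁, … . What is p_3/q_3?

1864/85

Using pₖ = aₖpₖ₋₁ + pₖ₋₂, qₖ = aₖqₖ₋₁ + qₖ₋₂ (with p₋₁=1, p₋₂=0, q₋₁=0, q₋₂=1):
  k=0: a=21, p=21, q=1
  k=1: a=1, p=22, q=1
  k=2: a=13, p=307, q=14
  k=3: a=6, p=1864, q=85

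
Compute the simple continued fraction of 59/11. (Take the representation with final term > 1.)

[5; 2, 1, 3]

59 = 5·11 + 4
11 = 2·4 + 3
4 = 1·3 + 1
3 = 3·1 + 0  (stop)
So 59/11 = [5; 2, 1, 3].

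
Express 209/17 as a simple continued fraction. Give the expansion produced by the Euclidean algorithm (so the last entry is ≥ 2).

[12; 3, 2, 2]

209 = 12×17 + 5
17 = 3×5 + 2
5 = 2×2 + 1
2 = 2×1 + 0  (stop)
So 209/17 = [12; 3, 2, 2].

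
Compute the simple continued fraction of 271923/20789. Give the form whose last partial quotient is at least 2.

271923 = 13×20789 + 1666
20789 = 12×1666 + 797
1666 = 2×797 + 72
797 = 11×72 + 5
72 = 14×5 + 2
5 = 2×2 + 1
2 = 2×1 + 0  (stop)
So 271923/20789 = [13; 12, 2, 11, 14, 2, 2].

[13; 12, 2, 11, 14, 2, 2]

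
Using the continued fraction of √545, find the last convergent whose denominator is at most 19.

√545 = [23; 2, 1, 8, 1, 2, 46, …] (period length 6).
Convergents:
  p_0/q_0 = 23/1
  p_1/q_1 = 47/2
  p_2/q_2 = 70/3
  p_3/q_3 = 607/26
q_2 = 3 ≤ 19 < 26 = q_3, so the answer is 70/3.

70/3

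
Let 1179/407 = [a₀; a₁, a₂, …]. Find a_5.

4

1179 = 2·407 + 365   →  a_0 = 2
407 = 1·365 + 42   →  a_1 = 1
365 = 8·42 + 29   →  a_2 = 8
42 = 1·29 + 13   →  a_3 = 1
29 = 2·13 + 3   →  a_4 = 2
13 = 4·3 + 1   →  a_5 = 4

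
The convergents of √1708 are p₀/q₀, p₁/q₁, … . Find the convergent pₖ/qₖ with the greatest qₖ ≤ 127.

√1708 = [41; 3, 20, 3, 82, …] (period length 4).
Convergents:
  p_0/q_0 = 41/1
  p_1/q_1 = 124/3
  p_2/q_2 = 2521/61
  p_3/q_3 = 7687/186
q_2 = 61 ≤ 127 < 186 = q_3, so the answer is 2521/61.

2521/61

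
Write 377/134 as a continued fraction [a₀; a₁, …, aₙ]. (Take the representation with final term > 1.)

[2; 1, 4, 2, 1, 3, 2]

377 = 2×134 + 109
134 = 1×109 + 25
109 = 4×25 + 9
25 = 2×9 + 7
9 = 1×7 + 2
7 = 3×2 + 1
2 = 2×1 + 0  (stop)
So 377/134 = [2; 1, 4, 2, 1, 3, 2].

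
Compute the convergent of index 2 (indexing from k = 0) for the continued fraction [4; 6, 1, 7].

29/7

Using pₖ = aₖpₖ₋₁ + pₖ₋₂, qₖ = aₖqₖ₋₁ + qₖ₋₂ (with p₋₁=1, p₋₂=0, q₋₁=0, q₋₂=1):
  k=0: a=4, p=4, q=1
  k=1: a=6, p=25, q=6
  k=2: a=1, p=29, q=7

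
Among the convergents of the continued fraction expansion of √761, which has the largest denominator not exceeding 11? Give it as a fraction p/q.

138/5

√761 = [27; 1, 1, 2, 2, 1, 1, 54, …] (period length 7).
Convergents:
  p_0/q_0 = 27/1
  p_1/q_1 = 28/1
  p_2/q_2 = 55/2
  p_3/q_3 = 138/5
  p_4/q_4 = 331/12
q_3 = 5 ≤ 11 < 12 = q_4, so the answer is 138/5.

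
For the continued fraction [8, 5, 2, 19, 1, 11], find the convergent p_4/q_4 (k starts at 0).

1841/225

Using pₖ = aₖpₖ₋₁ + pₖ₋₂, qₖ = aₖqₖ₋₁ + qₖ₋₂ (with p₋₁=1, p₋₂=0, q₋₁=0, q₋₂=1):
  k=0: a=8, p=8, q=1
  k=1: a=5, p=41, q=5
  k=2: a=2, p=90, q=11
  k=3: a=19, p=1751, q=214
  k=4: a=1, p=1841, q=225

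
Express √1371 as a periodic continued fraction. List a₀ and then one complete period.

a₀ = ⌊√1371⌋ = 37.

[37; 37, 74]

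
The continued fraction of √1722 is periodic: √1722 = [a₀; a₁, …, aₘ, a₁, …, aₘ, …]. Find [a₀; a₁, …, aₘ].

a₀ = ⌊√1722⌋ = 41.
With m₀=0, d₀=1 and mₖ₊₁ = dₖaₖ − mₖ, dₖ₊₁ = (n − mₖ₊₁²)/dₖ, aₖ₊₁ = ⌊(a₀+mₖ₊₁)/dₖ₊₁⌋:
  k=1: m=41, d=41, a=2
  k=2: m=41, d=1, a=82
d=1 and a=2a₀=82 at k=2, so the next step gives (m, d) = (41, 41) again — its k=1 value — and the period has length 2.

[41; 2, 82]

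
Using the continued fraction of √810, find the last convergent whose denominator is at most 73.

√810 = [28; 2, 5, 1, 4, 1, 5, 2, 56, …] (period length 8).
Convergents:
  p_0/q_0 = 28/1
  p_1/q_1 = 57/2
  p_2/q_2 = 313/11
  p_3/q_3 = 370/13
  p_4/q_4 = 1793/63
  p_5/q_5 = 2163/76
q_4 = 63 ≤ 73 < 76 = q_5, so the answer is 1793/63.

1793/63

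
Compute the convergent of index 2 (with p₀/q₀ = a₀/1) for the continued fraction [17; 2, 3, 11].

122/7

Using pₖ = aₖpₖ₋₁ + pₖ₋₂, qₖ = aₖqₖ₋₁ + qₖ₋₂ (with p₋₁=1, p₋₂=0, q₋₁=0, q₋₂=1):
  k=0: a=17, p=17, q=1
  k=1: a=2, p=35, q=2
  k=2: a=3, p=122, q=7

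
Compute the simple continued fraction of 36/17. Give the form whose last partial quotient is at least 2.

[2; 8, 2]

36 = 2·17 + 2
17 = 8·2 + 1
2 = 2·1 + 0  (stop)
So 36/17 = [2; 8, 2].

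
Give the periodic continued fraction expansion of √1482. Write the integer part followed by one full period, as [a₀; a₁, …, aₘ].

[38; 2, 76]

a₀ = ⌊√1482⌋ = 38.
With m₀=0, d₀=1 and mₖ₊₁ = dₖaₖ − mₖ, dₖ₊₁ = (n − mₖ₊₁²)/dₖ, aₖ₊₁ = ⌊(a₀+mₖ₊₁)/dₖ₊₁⌋:
  k=1: m=38, d=38, a=2
  k=2: m=38, d=1, a=76
d=1 and a=2a₀=76 at k=2, so the next step gives (m, d) = (38, 38) again — its k=1 value — and the period has length 2.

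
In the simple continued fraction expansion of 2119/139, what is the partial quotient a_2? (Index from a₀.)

11

2119 = 15·139 + 34   →  a_0 = 15
139 = 4·34 + 3   →  a_1 = 4
34 = 11·3 + 1   →  a_2 = 11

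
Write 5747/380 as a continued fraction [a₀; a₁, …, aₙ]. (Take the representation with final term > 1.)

5747 = 15*380 + 47
380 = 8*47 + 4
47 = 11*4 + 3
4 = 1*3 + 1
3 = 3*1 + 0  (stop)
So 5747/380 = [15; 8, 11, 1, 3].

[15; 8, 11, 1, 3]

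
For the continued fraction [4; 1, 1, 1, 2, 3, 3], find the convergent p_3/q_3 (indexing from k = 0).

14/3

Using pₖ = aₖpₖ₋₁ + pₖ₋₂, qₖ = aₖqₖ₋₁ + qₖ₋₂ (with p₋₁=1, p₋₂=0, q₋₁=0, q₋₂=1):
  k=0: a=4, p=4, q=1
  k=1: a=1, p=5, q=1
  k=2: a=1, p=9, q=2
  k=3: a=1, p=14, q=3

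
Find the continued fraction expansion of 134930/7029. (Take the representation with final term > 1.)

[19; 5, 10, 3, 2, 3, 2, 2]

134930 = 19·7029 + 1379
7029 = 5·1379 + 134
1379 = 10·134 + 39
134 = 3·39 + 17
39 = 2·17 + 5
17 = 3·5 + 2
5 = 2·2 + 1
2 = 2·1 + 0  (stop)
So 134930/7029 = [19; 5, 10, 3, 2, 3, 2, 2].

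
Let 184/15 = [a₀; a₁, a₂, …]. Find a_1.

3

184 = 12·15 + 4   →  a_0 = 12
15 = 3·4 + 3   →  a_1 = 3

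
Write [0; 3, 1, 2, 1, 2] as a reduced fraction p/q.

Using pₖ = aₖpₖ₋₁ + pₖ₋₂ and qₖ = aₖqₖ₋₁ + qₖ₋₂:
  k=0: a=0, p=0, q=1
  k=1: a=3, p=1, q=3
  k=2: a=1, p=1, q=4
  k=3: a=2, p=3, q=11
  k=4: a=1, p=4, q=15
  k=5: a=2, p=11, q=41

11/41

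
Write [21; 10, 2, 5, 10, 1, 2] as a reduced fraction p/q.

Fold from the inside: start with 2/1.
  1 + 1/2 = 3/2
  10 + 2/3 = 32/3
  5 + 3/32 = 163/32
  2 + 32/163 = 358/163
  10 + 163/358 = 3743/358
  21 + 358/3743 = 78961/3743

78961/3743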